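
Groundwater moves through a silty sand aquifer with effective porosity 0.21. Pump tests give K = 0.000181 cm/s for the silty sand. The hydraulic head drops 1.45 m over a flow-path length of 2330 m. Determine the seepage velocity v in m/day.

0.000463

Convert K: 0.000181 cm/s × 864 = 0.1564 m/day.
Hydraulic gradient i = Δh / L = 1.45 / 2330 = 0.0006223.
Darcy flux q = K · i = 0.1564 × 0.0006223 = 9.732e-05 m/day.
Seepage velocity v = q / n_e = 9.732e-05 / 0.21 = 0.0004634 m/day.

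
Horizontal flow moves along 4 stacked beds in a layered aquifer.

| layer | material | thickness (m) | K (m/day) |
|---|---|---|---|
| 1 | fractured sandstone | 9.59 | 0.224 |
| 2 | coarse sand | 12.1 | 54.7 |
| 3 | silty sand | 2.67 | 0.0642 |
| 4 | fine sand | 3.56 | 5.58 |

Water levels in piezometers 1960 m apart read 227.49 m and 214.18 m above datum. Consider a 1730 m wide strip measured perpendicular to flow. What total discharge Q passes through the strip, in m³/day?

8040

Flow is parallel to layering, so each bed carries its own Darcy discharge and the transmissivities add.
Σ(K_i·b_i) = 0.224×9.59 + 54.7×12.1 + 0.0642×2.67 + 5.58×3.56 = 684.1 m²/day.
Hydraulic gradient i = (227.49 − 214.18) / 1960 = 13.31 / 1960 = 0.006791.
Q = Σ(K_i·b_i) · W · i = 684.1 × 1730 × 0.006791 = 8036 m³/day.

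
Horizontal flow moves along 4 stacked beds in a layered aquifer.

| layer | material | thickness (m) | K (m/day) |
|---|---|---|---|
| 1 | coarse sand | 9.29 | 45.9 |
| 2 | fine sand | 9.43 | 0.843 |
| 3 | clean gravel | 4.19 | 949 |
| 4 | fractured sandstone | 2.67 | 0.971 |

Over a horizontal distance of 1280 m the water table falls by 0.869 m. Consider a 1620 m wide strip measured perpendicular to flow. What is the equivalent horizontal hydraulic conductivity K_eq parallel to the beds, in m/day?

173

Flow is parallel to layering, so each bed carries its own Darcy discharge and the transmissivities add.
Σ(K_i·b_i) = 45.9×9.29 + 0.843×9.43 + 949×4.19 + 0.971×2.67 = 4413 m²/day.
Total thickness b = 25.58 m, so K_eq = Σ(K_i·b_i)/b = 172.5 m/day.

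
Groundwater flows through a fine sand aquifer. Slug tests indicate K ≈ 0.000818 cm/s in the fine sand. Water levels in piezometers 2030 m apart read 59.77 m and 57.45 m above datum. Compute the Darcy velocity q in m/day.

Convert K: 0.000818 cm/s × 864 = 0.7068 m/day.
Hydraulic gradient i = (59.77 − 57.45) / 2030 = 2.32 / 2030 = 0.001143.
Specific discharge q = K · i = 0.7068 × 0.001143 = 0.0008077 m/day.

0.000808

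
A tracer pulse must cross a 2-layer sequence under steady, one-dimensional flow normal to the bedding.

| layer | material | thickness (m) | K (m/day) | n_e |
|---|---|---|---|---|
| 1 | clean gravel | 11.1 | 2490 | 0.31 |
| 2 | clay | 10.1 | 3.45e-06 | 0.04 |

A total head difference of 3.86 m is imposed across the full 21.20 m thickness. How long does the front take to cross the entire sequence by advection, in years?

With flow normal to the layers, continuity requires the same specific discharge q through every layer.
Σ(b_i/K_i) = 11.1/2490 + 10.1/3.45e-06 = 2.928e+06 d.
q = Δh / Σ(b_i/K_i) = 3.86 / 2.928e+06 = 1.319e-06 m/day.
In each layer the seepage velocity is v_i = q/n_i, so the layer transit time is t_i = b_i·n_i / q:
  layer 1 (clean gravel): t_1 = 11.1 × 0.31 / 1.319e-06 = 2.610e+06 d
  layer 2 (clay): t_2 = 10.1 × 0.04 / 1.319e-06 = 3.064e+05 d
Total t = Σ t_i = 2.916e+06 days = 7984 years.

7980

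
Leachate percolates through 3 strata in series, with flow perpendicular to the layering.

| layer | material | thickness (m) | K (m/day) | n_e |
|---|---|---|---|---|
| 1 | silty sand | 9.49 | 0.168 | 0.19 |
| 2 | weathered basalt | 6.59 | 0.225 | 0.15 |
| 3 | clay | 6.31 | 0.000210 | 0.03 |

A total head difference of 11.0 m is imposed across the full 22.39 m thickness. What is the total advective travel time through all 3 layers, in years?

22.4

With flow normal to the layers, continuity requires the same specific discharge q through every layer.
Σ(b_i/K_i) = 9.49/0.168 + 6.59/0.225 + 6.31/0.000210 = 30133 d.
q = Δh / Σ(b_i/K_i) = 11.0 / 30133 = 0.0003650 m/day.
In each layer the seepage velocity is v_i = q/n_i, so the layer transit time is t_i = b_i·n_i / q:
  layer 1 (silty sand): t_1 = 9.49 × 0.19 / 0.0003650 = 4939 d
  layer 2 (weathered basalt): t_2 = 6.59 × 0.15 / 0.0003650 = 2708 d
  layer 3 (clay): t_3 = 6.31 × 0.03 / 0.0003650 = 518.6 d
Total t = Σ t_i = 8166 days = 22.36 years.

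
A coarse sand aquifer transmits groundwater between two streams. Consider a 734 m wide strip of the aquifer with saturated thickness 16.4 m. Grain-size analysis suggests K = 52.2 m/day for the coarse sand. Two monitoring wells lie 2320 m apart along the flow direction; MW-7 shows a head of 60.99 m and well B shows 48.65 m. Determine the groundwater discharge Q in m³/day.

3340

Cross-sectional area A = 734 × 16.4 = 12038 m².
Hydraulic gradient i = (60.99 − 48.65) / 2320 = 12.34 / 2320 = 0.005319.
Darcy's law: Q = K · A · i = 52.20 × 12038 × 0.005319 = 3342 m³/day.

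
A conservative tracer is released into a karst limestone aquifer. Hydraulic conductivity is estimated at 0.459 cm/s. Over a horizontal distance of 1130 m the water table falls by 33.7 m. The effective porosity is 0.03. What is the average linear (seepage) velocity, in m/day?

394

Convert K: 0.459 cm/s × 864 = 396.6 m/day.
Hydraulic gradient i = Δh / L = 33.7 / 1130 = 0.02982.
Darcy flux q = K · i = 396.6 × 0.02982 = 11.83 m/day.
Seepage velocity v = q / n_e = 11.83 / 0.03 = 394.2 m/day.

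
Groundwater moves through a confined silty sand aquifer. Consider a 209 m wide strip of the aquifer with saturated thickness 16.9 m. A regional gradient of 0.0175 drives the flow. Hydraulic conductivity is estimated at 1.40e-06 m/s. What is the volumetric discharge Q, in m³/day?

Convert K: 1.40e-06 m/s × 86400 = 0.1210 m/day.
Cross-sectional area A = 209 × 16.9 = 3532 m².
Hydraulic gradient i = 0.0175.
Darcy's law: Q = K · A · i = 0.1210 × 3532 × 0.01750 = 7.477 m³/day.

7.48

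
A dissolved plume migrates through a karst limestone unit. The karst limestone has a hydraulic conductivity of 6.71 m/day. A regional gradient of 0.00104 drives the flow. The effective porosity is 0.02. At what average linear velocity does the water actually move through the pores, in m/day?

0.349

Hydraulic gradient i = 0.00104.
Darcy flux q = K · i = 6.710 × 0.001040 = 0.006978 m/day.
Seepage velocity v = q / n_e = 0.006978 / 0.02 = 0.3489 m/day.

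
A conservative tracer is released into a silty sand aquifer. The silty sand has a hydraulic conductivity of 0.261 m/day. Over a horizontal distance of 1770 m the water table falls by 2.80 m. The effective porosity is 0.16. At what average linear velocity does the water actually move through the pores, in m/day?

Hydraulic gradient i = Δh / L = 2.80 / 1770 = 0.001582.
Darcy flux q = K · i = 0.2610 × 0.001582 = 0.0004129 m/day.
Seepage velocity v = q / n_e = 0.0004129 / 0.16 = 0.002581 m/day.

0.00258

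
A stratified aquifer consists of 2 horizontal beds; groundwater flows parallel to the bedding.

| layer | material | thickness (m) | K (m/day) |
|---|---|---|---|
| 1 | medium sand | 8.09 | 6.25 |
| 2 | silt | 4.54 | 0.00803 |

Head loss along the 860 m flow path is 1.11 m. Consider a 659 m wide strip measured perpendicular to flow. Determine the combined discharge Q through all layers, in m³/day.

43.0

Flow is parallel to layering, so each bed carries its own Darcy discharge and the transmissivities add.
Σ(K_i·b_i) = 6.25×8.09 + 0.00803×4.54 = 50.60 m²/day.
Hydraulic gradient i = Δh / L = 1.11 / 860 = 0.001291.
Q = Σ(K_i·b_i) · W · i = 50.60 × 659 × 0.001291 = 43.04 m³/day.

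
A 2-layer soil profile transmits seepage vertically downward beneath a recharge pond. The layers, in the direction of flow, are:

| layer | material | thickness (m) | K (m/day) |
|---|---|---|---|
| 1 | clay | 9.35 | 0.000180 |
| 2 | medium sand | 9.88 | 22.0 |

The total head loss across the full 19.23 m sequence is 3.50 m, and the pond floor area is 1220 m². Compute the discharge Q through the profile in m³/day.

Flow is perpendicular to layering, so the layers act in series and the equivalent K is the thickness-weighted harmonic mean.
Total thickness L = 9.35 + 9.88 = 19.23 m.
Σ(b_i/K_i) = 9.35/0.000180 + 9.88/22.0 = 51945 d.
K_eq = L / Σ(b_i/K_i) = 19.23 / 51945 = 0.0003702 m/day.
Q = K_eq · A · (Δh/L) = 0.0003702 × 1220 × (3.50/19.23) = 0.08220 m³/day.

0.0822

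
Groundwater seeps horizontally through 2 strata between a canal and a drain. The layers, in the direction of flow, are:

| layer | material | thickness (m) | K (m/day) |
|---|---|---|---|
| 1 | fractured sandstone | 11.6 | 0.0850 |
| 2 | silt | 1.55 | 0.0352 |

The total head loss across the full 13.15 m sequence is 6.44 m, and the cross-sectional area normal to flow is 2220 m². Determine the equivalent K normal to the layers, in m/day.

0.0729

Flow is perpendicular to layering, so the layers act in series and the equivalent K is the thickness-weighted harmonic mean.
Total thickness L = 11.6 + 1.55 = 13.15 m.
Σ(b_i/K_i) = 11.6/0.0850 + 1.55/0.0352 = 180.5 d.
K_eq = L / Σ(b_i/K_i) = 13.15 / 180.5 = 0.07285 m/day.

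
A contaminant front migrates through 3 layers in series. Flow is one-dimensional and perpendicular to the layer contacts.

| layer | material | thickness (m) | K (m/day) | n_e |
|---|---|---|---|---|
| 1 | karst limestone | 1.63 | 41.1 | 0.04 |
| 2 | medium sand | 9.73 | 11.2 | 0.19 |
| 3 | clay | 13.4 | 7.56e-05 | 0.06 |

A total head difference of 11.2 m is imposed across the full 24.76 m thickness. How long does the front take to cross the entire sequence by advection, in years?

With flow normal to the layers, continuity requires the same specific discharge q through every layer.
Σ(b_i/K_i) = 1.63/41.1 + 9.73/11.2 + 13.4/7.56e-05 = 1.772e+05 d.
q = Δh / Σ(b_i/K_i) = 11.2 / 1.772e+05 = 6.319e-05 m/day.
In each layer the seepage velocity is v_i = q/n_i, so the layer transit time is t_i = b_i·n_i / q:
  layer 1 (karst limestone): t_1 = 1.63 × 0.04 / 6.319e-05 = 1032 d
  layer 2 (medium sand): t_2 = 9.73 × 0.19 / 6.319e-05 = 29257 d
  layer 3 (clay): t_3 = 13.4 × 0.06 / 6.319e-05 = 12724 d
Total t = Σ t_i = 43013 days = 117.8 years.

118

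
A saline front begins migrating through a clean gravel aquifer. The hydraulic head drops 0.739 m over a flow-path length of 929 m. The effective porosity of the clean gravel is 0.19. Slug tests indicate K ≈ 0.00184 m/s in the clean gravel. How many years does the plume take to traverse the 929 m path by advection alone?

Convert K: 0.00184 m/s × 86400 = 159.0 m/day.
Hydraulic gradient i = Δh / L = 0.739 / 929 = 0.0007955.
Darcy flux q = K · i = 159.0 × 0.0007955 = 0.1265 m/day.
Seepage velocity v = q / n_e = 0.1265 / 0.19 = 0.6656 m/day.
Travel time t = L / v = 929 / 0.6656 = 1396 days = 3.821 years.

3.82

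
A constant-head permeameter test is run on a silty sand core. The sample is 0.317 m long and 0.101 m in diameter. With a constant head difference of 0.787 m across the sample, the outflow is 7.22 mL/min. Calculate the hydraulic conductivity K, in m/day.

0.523

Cross-sectional area A = π·(d/2)² = π × (0.101/2)² = 0.008012 m².
Convert discharge: 7.22 mL/min = 1.203e-07 m³/s.
Darcy's law rearranged: K = Q·L / (A·Δh) = 1.203e-07 × 0.317 / (0.008012 × 0.787) = 6.050e-06 m/s = 0.5227 m/day.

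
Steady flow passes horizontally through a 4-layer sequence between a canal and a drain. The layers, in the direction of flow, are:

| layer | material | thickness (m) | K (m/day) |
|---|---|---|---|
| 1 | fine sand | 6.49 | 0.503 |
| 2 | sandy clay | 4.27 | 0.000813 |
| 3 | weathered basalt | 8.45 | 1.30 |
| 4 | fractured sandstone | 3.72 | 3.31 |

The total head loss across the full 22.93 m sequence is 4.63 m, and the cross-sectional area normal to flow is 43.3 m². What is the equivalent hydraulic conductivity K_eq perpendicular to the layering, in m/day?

0.00435

Flow is perpendicular to layering, so the layers act in series and the equivalent K is the thickness-weighted harmonic mean.
Total thickness L = 6.49 + 4.27 + 8.45 + 3.72 = 22.93 m.
Σ(b_i/K_i) = 6.49/0.503 + 4.27/0.000813 + 8.45/1.30 + 3.72/3.31 = 5273 d.
K_eq = L / Σ(b_i/K_i) = 22.93 / 5273 = 0.004349 m/day.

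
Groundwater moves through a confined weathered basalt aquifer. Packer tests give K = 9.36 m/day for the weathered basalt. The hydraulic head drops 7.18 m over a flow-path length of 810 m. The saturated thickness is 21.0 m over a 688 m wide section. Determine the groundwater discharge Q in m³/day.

Cross-sectional area A = 688 × 21.0 = 14448 m².
Hydraulic gradient i = Δh / L = 7.18 / 810 = 0.008864.
Darcy's law: Q = K · A · i = 9.360 × 14448 × 0.008864 = 1199 m³/day.

1200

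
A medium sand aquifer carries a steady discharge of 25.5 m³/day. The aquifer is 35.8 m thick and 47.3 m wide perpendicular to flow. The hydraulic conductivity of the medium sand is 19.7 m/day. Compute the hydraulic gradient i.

Cross-sectional area A = 47.3 × 35.8 = 1693 m².
From Q = K·A·i, i = Q / (K·A) = 25.5 / (19.70 × 1693) = 0.0007644.

0.000764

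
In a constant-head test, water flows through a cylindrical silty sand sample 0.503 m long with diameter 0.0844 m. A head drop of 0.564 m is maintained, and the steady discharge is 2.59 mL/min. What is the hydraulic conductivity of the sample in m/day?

0.595

Cross-sectional area A = π·(d/2)² = π × (0.0844/2)² = 0.005595 m².
Convert discharge: 2.59 mL/min = 4.317e-08 m³/s.
Darcy's law rearranged: K = Q·L / (A·Δh) = 4.317e-08 × 0.503 / (0.005595 × 0.564) = 6.881e-06 m/s = 0.5945 m/day.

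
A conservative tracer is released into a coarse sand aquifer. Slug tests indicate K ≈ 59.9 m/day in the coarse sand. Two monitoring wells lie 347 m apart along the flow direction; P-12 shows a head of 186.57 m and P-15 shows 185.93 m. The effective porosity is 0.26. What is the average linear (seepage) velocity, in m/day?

0.425

Hydraulic gradient i = (186.57 − 185.93) / 347 = 0.64 / 347 = 0.001844.
Darcy flux q = K · i = 59.90 × 0.001844 = 0.1105 m/day.
Seepage velocity v = q / n_e = 0.1105 / 0.26 = 0.4249 m/day.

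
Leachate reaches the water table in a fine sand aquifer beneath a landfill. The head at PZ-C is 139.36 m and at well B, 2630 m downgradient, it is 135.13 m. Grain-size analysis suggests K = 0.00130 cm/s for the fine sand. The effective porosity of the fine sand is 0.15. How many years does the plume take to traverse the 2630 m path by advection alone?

Convert K: 0.00130 cm/s × 864 = 1.123 m/day.
Hydraulic gradient i = (139.36 − 135.13) / 2630 = 4.23 / 2630 = 0.001608.
Darcy flux q = K · i = 1.123 × 0.001608 = 0.001807 m/day.
Seepage velocity v = q / n_e = 0.001807 / 0.15 = 0.01204 m/day.
Travel time t = L / v = 2630 / 0.01204 = 2.184e+05 days = 597.9 years.

598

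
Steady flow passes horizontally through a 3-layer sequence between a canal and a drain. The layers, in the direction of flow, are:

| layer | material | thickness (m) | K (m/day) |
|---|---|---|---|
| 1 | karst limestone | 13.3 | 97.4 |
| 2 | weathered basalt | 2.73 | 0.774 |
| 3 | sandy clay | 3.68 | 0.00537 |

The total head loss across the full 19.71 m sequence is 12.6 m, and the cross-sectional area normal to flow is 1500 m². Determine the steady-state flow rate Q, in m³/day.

27.4

Flow is perpendicular to layering, so the layers act in series and the equivalent K is the thickness-weighted harmonic mean.
Total thickness L = 13.3 + 2.73 + 3.68 = 19.71 m.
Σ(b_i/K_i) = 13.3/97.4 + 2.73/0.774 + 3.68/0.00537 = 689.0 d.
K_eq = L / Σ(b_i/K_i) = 19.71 / 689.0 = 0.02861 m/day.
Q = K_eq · A · (Δh/L) = 0.02861 × 1500 × (12.6/19.71) = 27.43 m³/day.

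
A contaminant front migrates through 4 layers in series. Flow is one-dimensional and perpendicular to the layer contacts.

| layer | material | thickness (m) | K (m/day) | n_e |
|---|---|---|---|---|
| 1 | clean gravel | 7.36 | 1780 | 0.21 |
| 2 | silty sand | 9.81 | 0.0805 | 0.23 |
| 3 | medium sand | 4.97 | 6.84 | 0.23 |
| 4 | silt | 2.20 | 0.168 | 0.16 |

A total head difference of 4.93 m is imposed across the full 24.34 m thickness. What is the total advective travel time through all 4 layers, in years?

0.399

With flow normal to the layers, continuity requires the same specific discharge q through every layer.
Σ(b_i/K_i) = 7.36/1780 + 9.81/0.0805 + 4.97/6.84 + 2.20/0.168 = 135.7 d.
q = Δh / Σ(b_i/K_i) = 4.93 / 135.7 = 0.03633 m/day.
In each layer the seepage velocity is v_i = q/n_i, so the layer transit time is t_i = b_i·n_i / q:
  layer 1 (clean gravel): t_1 = 7.36 × 0.21 / 0.03633 = 42.54 d
  layer 2 (silty sand): t_2 = 9.81 × 0.23 / 0.03633 = 62.10 d
  layer 3 (medium sand): t_3 = 4.97 × 0.23 / 0.03633 = 31.46 d
  layer 4 (silt): t_4 = 2.20 × 0.16 / 0.03633 = 9.688 d
Total t = Σ t_i = 145.8 days = 0.3992 years.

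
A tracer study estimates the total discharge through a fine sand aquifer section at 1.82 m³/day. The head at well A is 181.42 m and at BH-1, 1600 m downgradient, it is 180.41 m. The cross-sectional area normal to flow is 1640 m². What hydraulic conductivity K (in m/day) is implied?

Hydraulic gradient i = (181.42 − 180.41) / 1600 = 1.01 / 1600 = 0.0006312.
From Q = K·A·i, K = Q / (A·i) = 1.82 / (1640 × 0.0006312) = 1.758 m/day.

1.76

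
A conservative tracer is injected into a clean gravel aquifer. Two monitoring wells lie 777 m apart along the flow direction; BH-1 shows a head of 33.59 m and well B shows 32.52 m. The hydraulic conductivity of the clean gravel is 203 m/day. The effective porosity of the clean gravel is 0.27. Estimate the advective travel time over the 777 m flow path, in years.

2.05

Hydraulic gradient i = (33.59 − 32.52) / 777 = 1.07 / 777 = 0.001377.
Darcy flux q = K · i = 203.0 × 0.001377 = 0.2795 m/day.
Seepage velocity v = q / n_e = 0.2795 / 0.27 = 1.035 m/day.
Travel time t = L / v = 777 / 1.035 = 750.5 days = 2.055 years.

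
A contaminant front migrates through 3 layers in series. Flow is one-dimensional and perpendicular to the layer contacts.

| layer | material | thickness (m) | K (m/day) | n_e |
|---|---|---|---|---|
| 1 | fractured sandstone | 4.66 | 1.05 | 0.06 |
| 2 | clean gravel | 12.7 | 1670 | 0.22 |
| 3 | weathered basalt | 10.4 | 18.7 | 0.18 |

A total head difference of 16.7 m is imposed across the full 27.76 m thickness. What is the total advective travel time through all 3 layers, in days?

1.48

With flow normal to the layers, continuity requires the same specific discharge q through every layer.
Σ(b_i/K_i) = 4.66/1.05 + 12.7/1670 + 10.4/18.7 = 5.002 d.
q = Δh / Σ(b_i/K_i) = 16.7 / 5.002 = 3.339 m/day.
In each layer the seepage velocity is v_i = q/n_i, so the layer transit time is t_i = b_i·n_i / q:
  layer 1 (fractured sandstone): t_1 = 4.66 × 0.06 / 3.339 = 0.08374 d
  layer 2 (clean gravel): t_2 = 12.7 × 0.22 / 3.339 = 0.8368 d
  layer 3 (weathered basalt): t_3 = 10.4 × 0.18 / 3.339 = 0.5607 d
Total t = Σ t_i = 1.481 days.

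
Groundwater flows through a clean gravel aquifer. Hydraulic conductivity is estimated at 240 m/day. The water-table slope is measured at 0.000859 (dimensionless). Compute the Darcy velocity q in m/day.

0.206

Hydraulic gradient i = 0.000859.
Specific discharge q = K · i = 240.0 × 0.0008590 = 0.2062 m/day.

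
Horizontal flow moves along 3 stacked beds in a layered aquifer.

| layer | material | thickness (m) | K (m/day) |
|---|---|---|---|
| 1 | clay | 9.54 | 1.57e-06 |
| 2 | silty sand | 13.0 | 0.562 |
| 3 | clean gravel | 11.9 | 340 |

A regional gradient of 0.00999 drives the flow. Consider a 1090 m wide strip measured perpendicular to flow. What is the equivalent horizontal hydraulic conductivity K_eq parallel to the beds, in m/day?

118

Flow is parallel to layering, so each bed carries its own Darcy discharge and the transmissivities add.
Σ(K_i·b_i) = 1.57e-06×9.54 + 0.562×13.0 + 340×11.9 = 4053 m²/day.
Total thickness b = 34.44 m, so K_eq = Σ(K_i·b_i)/b = 117.7 m/day.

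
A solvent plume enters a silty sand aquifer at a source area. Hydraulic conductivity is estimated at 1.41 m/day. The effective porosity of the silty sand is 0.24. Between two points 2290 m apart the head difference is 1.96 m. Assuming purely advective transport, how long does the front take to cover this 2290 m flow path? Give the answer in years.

1250

Hydraulic gradient i = Δh / L = 1.96 / 2290 = 0.0008559.
Darcy flux q = K · i = 1.410 × 0.0008559 = 0.001207 m/day.
Seepage velocity v = q / n_e = 0.001207 / 0.24 = 0.005028 m/day.
Travel time t = L / v = 2290 / 0.005028 = 4.554e+05 days = 1247 years.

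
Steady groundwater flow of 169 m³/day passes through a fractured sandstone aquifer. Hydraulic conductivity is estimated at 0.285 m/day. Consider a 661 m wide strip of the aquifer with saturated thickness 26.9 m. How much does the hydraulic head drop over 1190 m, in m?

Cross-sectional area A = 661 × 26.9 = 17781 m².
From Q = K·A·i, i = Q / (K·A) = 169 / (0.2850 × 17781) = 0.03335.
Head loss Δh = i · L = 0.03335 × 1190 = 39.69 m.

39.7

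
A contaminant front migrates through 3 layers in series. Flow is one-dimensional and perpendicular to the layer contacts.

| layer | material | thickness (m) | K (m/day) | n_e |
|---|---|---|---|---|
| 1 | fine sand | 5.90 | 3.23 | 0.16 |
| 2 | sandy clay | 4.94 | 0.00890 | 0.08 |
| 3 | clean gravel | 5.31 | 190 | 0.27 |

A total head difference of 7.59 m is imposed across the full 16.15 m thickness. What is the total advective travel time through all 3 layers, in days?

With flow normal to the layers, continuity requires the same specific discharge q through every layer.
Σ(b_i/K_i) = 5.90/3.23 + 4.94/0.00890 + 5.31/190 = 556.9 d.
q = Δh / Σ(b_i/K_i) = 7.59 / 556.9 = 0.01363 m/day.
In each layer the seepage velocity is v_i = q/n_i, so the layer transit time is t_i = b_i·n_i / q:
  layer 1 (fine sand): t_1 = 5.90 × 0.16 / 0.01363 = 69.27 d
  layer 2 (sandy clay): t_2 = 4.94 × 0.08 / 0.01363 = 29.00 d
  layer 3 (clean gravel): t_3 = 5.31 × 0.27 / 0.01363 = 105.2 d
Total t = Σ t_i = 203.5 days.

203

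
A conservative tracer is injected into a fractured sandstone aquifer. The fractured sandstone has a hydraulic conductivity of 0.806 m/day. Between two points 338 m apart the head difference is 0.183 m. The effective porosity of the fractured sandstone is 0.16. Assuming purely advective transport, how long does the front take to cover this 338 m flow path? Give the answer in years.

339

Hydraulic gradient i = Δh / L = 0.183 / 338 = 0.0005414.
Darcy flux q = K · i = 0.8060 × 0.0005414 = 0.0004364 m/day.
Seepage velocity v = q / n_e = 0.0004364 / 0.16 = 0.002727 m/day.
Travel time t = L / v = 338 / 0.002727 = 1.239e+05 days = 339.3 years.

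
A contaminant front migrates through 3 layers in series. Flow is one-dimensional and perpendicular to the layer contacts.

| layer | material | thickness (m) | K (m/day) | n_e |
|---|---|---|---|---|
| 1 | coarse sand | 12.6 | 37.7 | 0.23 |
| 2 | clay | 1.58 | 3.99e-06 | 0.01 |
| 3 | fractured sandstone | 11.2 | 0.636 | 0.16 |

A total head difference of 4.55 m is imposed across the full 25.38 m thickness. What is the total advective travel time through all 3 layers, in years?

1120

With flow normal to the layers, continuity requires the same specific discharge q through every layer.
Σ(b_i/K_i) = 12.6/37.7 + 1.58/3.99e-06 + 11.2/0.636 = 3.960e+05 d.
q = Δh / Σ(b_i/K_i) = 4.55 / 3.960e+05 = 1.149e-05 m/day.
In each layer the seepage velocity is v_i = q/n_i, so the layer transit time is t_i = b_i·n_i / q:
  layer 1 (coarse sand): t_1 = 12.6 × 0.23 / 1.149e-05 = 2.522e+05 d
  layer 2 (clay): t_2 = 1.58 × 0.01 / 1.149e-05 = 1375 d
  layer 3 (fractured sandstone): t_3 = 11.2 × 0.16 / 1.149e-05 = 1.560e+05 d
Total t = Σ t_i = 4.096e+05 days = 1121 years.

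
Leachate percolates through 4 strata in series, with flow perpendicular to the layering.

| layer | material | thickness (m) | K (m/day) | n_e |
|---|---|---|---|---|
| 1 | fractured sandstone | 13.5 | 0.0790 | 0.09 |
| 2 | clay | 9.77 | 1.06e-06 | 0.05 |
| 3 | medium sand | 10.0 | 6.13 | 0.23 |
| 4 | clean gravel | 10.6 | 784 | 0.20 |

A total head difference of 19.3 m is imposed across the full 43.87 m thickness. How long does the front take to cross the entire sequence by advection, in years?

With flow normal to the layers, continuity requires the same specific discharge q through every layer.
Σ(b_i/K_i) = 13.5/0.0790 + 9.77/1.06e-06 + 10.0/6.13 + 10.6/784 = 9.217e+06 d.
q = Δh / Σ(b_i/K_i) = 19.3 / 9.217e+06 = 2.094e-06 m/day.
In each layer the seepage velocity is v_i = q/n_i, so the layer transit time is t_i = b_i·n_i / q:
  layer 1 (fractured sandstone): t_1 = 13.5 × 0.09 / 2.094e-06 = 5.803e+05 d
  layer 2 (clay): t_2 = 9.77 × 0.05 / 2.094e-06 = 2.333e+05 d
  layer 3 (medium sand): t_3 = 10.0 × 0.23 / 2.094e-06 = 1.098e+06 d
  layer 4 (clean gravel): t_4 = 10.6 × 0.20 / 2.094e-06 = 1.012e+06 d
Total t = Σ t_i = 2.924e+06 days = 8007 years.

8010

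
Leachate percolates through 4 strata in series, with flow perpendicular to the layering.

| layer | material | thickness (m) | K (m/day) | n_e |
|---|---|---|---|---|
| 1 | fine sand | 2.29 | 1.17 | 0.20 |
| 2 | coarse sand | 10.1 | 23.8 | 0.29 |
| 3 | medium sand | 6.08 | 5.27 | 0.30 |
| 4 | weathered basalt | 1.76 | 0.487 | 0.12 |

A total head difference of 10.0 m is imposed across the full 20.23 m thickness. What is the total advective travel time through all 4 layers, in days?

With flow normal to the layers, continuity requires the same specific discharge q through every layer.
Σ(b_i/K_i) = 2.29/1.17 + 10.1/23.8 + 6.08/5.27 + 1.76/0.487 = 7.149 d.
q = Δh / Σ(b_i/K_i) = 10.0 / 7.149 = 1.399 m/day.
In each layer the seepage velocity is v_i = q/n_i, so the layer transit time is t_i = b_i·n_i / q:
  layer 1 (fine sand): t_1 = 2.29 × 0.20 / 1.399 = 0.3274 d
  layer 2 (coarse sand): t_2 = 10.1 × 0.29 / 1.399 = 2.094 d
  layer 3 (medium sand): t_3 = 6.08 × 0.30 / 1.399 = 1.304 d
  layer 4 (weathered basalt): t_4 = 1.76 × 0.12 / 1.399 = 0.1510 d
Total t = Σ t_i = 3.876 days.

3.88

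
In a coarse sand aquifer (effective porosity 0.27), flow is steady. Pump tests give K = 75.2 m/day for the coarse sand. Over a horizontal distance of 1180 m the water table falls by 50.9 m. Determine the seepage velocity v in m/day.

12.0

Hydraulic gradient i = Δh / L = 50.9 / 1180 = 0.04314.
Darcy flux q = K · i = 75.20 × 0.04314 = 3.244 m/day.
Seepage velocity v = q / n_e = 3.244 / 0.27 = 12.01 m/day.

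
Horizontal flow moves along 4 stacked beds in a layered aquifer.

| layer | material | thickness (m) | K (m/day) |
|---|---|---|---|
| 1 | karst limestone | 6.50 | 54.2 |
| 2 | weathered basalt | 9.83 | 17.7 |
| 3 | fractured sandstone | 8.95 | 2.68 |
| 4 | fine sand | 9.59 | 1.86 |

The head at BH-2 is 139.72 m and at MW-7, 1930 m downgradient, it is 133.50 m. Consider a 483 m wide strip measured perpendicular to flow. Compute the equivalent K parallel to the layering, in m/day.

Flow is parallel to layering, so each bed carries its own Darcy discharge and the transmissivities add.
Σ(K_i·b_i) = 54.2×6.50 + 17.7×9.83 + 2.68×8.95 + 1.86×9.59 = 568.1 m²/day.
Total thickness b = 34.87 m, so K_eq = Σ(K_i·b_i)/b = 16.29 m/day.

16.3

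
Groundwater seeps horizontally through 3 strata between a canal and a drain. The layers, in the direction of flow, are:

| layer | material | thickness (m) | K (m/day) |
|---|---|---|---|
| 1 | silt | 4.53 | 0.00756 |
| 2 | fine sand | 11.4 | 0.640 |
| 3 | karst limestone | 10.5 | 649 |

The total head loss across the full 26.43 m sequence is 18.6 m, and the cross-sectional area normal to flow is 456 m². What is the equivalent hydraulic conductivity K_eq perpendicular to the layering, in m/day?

Flow is perpendicular to layering, so the layers act in series and the equivalent K is the thickness-weighted harmonic mean.
Total thickness L = 4.53 + 11.4 + 10.5 = 26.43 m.
Σ(b_i/K_i) = 4.53/0.00756 + 11.4/0.640 + 10.5/649 = 617.0 d.
K_eq = L / Σ(b_i/K_i) = 26.43 / 617.0 = 0.04283 m/day.

0.0428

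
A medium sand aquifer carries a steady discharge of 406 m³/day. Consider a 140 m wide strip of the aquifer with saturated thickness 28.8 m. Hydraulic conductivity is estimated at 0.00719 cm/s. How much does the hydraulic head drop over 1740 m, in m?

Convert K: 0.00719 cm/s × 864 = 6.212 m/day.
Cross-sectional area A = 140 × 28.8 = 4032 m².
From Q = K·A·i, i = Q / (K·A) = 406 / (6.212 × 4032) = 0.01621.
Head loss Δh = i · L = 0.01621 × 1740 = 28.20 m.

28.2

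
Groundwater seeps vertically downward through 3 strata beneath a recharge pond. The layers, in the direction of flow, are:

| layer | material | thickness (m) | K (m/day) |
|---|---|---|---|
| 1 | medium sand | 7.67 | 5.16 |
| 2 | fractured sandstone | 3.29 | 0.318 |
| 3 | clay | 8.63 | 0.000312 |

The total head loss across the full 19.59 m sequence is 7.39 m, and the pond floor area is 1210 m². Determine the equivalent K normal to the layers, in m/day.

0.000708

Flow is perpendicular to layering, so the layers act in series and the equivalent K is the thickness-weighted harmonic mean.
Total thickness L = 7.67 + 3.29 + 8.63 = 19.59 m.
Σ(b_i/K_i) = 7.67/5.16 + 3.29/0.318 + 8.63/0.000312 = 27672 d.
K_eq = L / Σ(b_i/K_i) = 19.59 / 27672 = 0.0007079 m/day.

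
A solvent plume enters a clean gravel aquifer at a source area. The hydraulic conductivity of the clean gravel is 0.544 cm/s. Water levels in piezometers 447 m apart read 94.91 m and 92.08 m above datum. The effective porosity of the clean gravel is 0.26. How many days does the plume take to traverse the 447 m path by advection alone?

Convert K: 0.544 cm/s × 864 = 470.0 m/day.
Hydraulic gradient i = (94.91 − 92.08) / 447 = 2.83 / 447 = 0.006331.
Darcy flux q = K · i = 470.0 × 0.006331 = 2.976 m/day.
Seepage velocity v = q / n_e = 2.976 / 0.26 = 11.45 m/day.
Travel time t = L / v = 447 / 11.45 = 39.06 days.

39.1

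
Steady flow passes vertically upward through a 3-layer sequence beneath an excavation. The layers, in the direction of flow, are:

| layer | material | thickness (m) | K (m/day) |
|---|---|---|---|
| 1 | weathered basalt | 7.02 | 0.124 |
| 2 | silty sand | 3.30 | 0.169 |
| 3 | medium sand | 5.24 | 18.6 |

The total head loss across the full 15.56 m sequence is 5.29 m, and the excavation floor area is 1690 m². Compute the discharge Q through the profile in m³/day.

Flow is perpendicular to layering, so the layers act in series and the equivalent K is the thickness-weighted harmonic mean.
Total thickness L = 7.02 + 3.30 + 5.24 = 15.56 m.
Σ(b_i/K_i) = 7.02/0.124 + 3.30/0.169 + 5.24/18.6 = 76.42 d.
K_eq = L / Σ(b_i/K_i) = 15.56 / 76.42 = 0.2036 m/day.
Q = K_eq · A · (Δh/L) = 0.2036 × 1690 × (5.29/15.56) = 117.0 m³/day.

117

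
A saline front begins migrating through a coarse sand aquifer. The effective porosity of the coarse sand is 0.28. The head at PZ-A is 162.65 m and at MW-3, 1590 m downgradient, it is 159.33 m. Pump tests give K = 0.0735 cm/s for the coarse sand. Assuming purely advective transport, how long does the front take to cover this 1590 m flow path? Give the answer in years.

Convert K: 0.0735 cm/s × 864 = 63.50 m/day.
Hydraulic gradient i = (162.65 − 159.33) / 1590 = 3.32 / 1590 = 0.002088.
Darcy flux q = K · i = 63.50 × 0.002088 = 0.1326 m/day.
Seepage velocity v = q / n_e = 0.1326 / 0.28 = 0.4736 m/day.
Travel time t = L / v = 1590 / 0.4736 = 3357 days = 9.192 years.

9.19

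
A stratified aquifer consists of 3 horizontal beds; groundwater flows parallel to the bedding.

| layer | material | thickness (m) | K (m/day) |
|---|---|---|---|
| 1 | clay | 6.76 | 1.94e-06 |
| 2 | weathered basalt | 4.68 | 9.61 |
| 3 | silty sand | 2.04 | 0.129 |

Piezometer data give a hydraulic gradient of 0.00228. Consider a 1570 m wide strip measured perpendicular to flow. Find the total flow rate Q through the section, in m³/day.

Flow is parallel to layering, so each bed carries its own Darcy discharge and the transmissivities add.
Σ(K_i·b_i) = 1.94e-06×6.76 + 9.61×4.68 + 0.129×2.04 = 45.24 m²/day.
Hydraulic gradient i = 0.00228.
Q = Σ(K_i·b_i) · W · i = 45.24 × 1570 × 0.002280 = 161.9 m³/day.

162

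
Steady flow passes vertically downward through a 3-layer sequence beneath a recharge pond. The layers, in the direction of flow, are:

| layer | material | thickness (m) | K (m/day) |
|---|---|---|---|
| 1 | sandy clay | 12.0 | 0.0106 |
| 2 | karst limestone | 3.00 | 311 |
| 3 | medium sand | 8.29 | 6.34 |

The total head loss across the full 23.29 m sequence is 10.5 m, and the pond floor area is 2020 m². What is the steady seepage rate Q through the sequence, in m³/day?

Flow is perpendicular to layering, so the layers act in series and the equivalent K is the thickness-weighted harmonic mean.
Total thickness L = 12.0 + 3.00 + 8.29 = 23.29 m.
Σ(b_i/K_i) = 12.0/0.0106 + 3.00/311 + 8.29/6.34 = 1133 d.
K_eq = L / Σ(b_i/K_i) = 23.29 / 1133 = 0.02055 m/day.
Q = K_eq · A · (Δh/L) = 0.02055 × 2020 × (10.5/23.29) = 18.71 m³/day.

18.7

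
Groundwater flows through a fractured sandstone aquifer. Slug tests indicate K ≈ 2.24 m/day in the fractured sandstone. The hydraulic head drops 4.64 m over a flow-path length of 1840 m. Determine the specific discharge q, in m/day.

0.00565

Hydraulic gradient i = Δh / L = 4.64 / 1840 = 0.002522.
Specific discharge q = K · i = 2.240 × 0.002522 = 0.005649 m/day.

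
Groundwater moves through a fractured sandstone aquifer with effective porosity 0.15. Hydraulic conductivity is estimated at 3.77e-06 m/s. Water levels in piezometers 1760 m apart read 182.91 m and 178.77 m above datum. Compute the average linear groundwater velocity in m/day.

Convert K: 3.77e-06 m/s × 86400 = 0.3257 m/day.
Hydraulic gradient i = (182.91 − 178.77) / 1760 = 4.14 / 1760 = 0.002352.
Darcy flux q = K · i = 0.3257 × 0.002352 = 0.0007662 m/day.
Seepage velocity v = q / n_e = 0.0007662 / 0.15 = 0.005108 m/day.

0.00511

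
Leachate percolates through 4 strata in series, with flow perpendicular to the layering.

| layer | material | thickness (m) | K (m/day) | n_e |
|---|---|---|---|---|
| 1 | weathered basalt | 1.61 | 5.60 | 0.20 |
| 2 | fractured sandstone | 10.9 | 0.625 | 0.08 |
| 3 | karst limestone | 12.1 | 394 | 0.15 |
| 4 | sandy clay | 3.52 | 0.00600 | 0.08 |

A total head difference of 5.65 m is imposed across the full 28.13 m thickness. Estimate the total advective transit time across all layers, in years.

0.964

With flow normal to the layers, continuity requires the same specific discharge q through every layer.
Σ(b_i/K_i) = 1.61/5.60 + 10.9/0.625 + 12.1/394 + 3.52/0.00600 = 604.4 d.
q = Δh / Σ(b_i/K_i) = 5.65 / 604.4 = 0.009348 m/day.
In each layer the seepage velocity is v_i = q/n_i, so the layer transit time is t_i = b_i·n_i / q:
  layer 1 (weathered basalt): t_1 = 1.61 × 0.20 / 0.009348 = 34.45 d
  layer 2 (fractured sandstone): t_2 = 10.9 × 0.08 / 0.009348 = 93.28 d
  layer 3 (karst limestone): t_3 = 12.1 × 0.15 / 0.009348 = 194.2 d
  layer 4 (sandy clay): t_4 = 3.52 × 0.08 / 0.009348 = 30.12 d
Total t = Σ t_i = 352.0 days = 0.9638 years.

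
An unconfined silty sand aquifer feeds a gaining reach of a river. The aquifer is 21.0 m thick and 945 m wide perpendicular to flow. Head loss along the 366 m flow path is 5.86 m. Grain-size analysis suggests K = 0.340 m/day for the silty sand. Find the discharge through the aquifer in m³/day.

Cross-sectional area A = 945 × 21.0 = 19845 m².
Hydraulic gradient i = Δh / L = 5.86 / 366 = 0.01601.
Darcy's law: Q = K · A · i = 0.3400 × 19845 × 0.01601 = 108.0 m³/day.

108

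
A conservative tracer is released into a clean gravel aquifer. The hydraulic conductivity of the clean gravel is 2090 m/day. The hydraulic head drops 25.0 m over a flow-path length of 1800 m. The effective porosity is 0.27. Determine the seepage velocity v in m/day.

108

Hydraulic gradient i = Δh / L = 25.0 / 1800 = 0.01389.
Darcy flux q = K · i = 2090 × 0.01389 = 29.03 m/day.
Seepage velocity v = q / n_e = 29.03 / 0.27 = 107.5 m/day.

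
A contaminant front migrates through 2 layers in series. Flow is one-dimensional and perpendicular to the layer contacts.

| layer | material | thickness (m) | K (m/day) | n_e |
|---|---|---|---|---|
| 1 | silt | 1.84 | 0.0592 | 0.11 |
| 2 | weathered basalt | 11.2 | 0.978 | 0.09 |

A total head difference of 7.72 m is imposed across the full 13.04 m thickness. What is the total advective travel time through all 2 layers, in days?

With flow normal to the layers, continuity requires the same specific discharge q through every layer.
Σ(b_i/K_i) = 1.84/0.0592 + 11.2/0.978 = 42.53 d.
q = Δh / Σ(b_i/K_i) = 7.72 / 42.53 = 0.1815 m/day.
In each layer the seepage velocity is v_i = q/n_i, so the layer transit time is t_i = b_i·n_i / q:
  layer 1 (silt): t_1 = 1.84 × 0.11 / 0.1815 = 1.115 d
  layer 2 (weathered basalt): t_2 = 11.2 × 0.09 / 0.1815 = 5.554 d
Total t = Σ t_i = 6.669 days.

6.67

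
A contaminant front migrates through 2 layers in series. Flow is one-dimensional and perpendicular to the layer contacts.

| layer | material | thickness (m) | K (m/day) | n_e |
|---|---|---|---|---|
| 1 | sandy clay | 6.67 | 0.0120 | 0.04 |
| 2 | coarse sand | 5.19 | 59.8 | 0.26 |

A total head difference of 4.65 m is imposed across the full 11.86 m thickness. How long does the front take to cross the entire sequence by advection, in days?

With flow normal to the layers, continuity requires the same specific discharge q through every layer.
Σ(b_i/K_i) = 6.67/0.0120 + 5.19/59.8 = 555.9 d.
q = Δh / Σ(b_i/K_i) = 4.65 / 555.9 = 0.008365 m/day.
In each layer the seepage velocity is v_i = q/n_i, so the layer transit time is t_i = b_i·n_i / q:
  layer 1 (sandy clay): t_1 = 6.67 × 0.04 / 0.008365 = 31.90 d
  layer 2 (coarse sand): t_2 = 5.19 × 0.26 / 0.008365 = 161.3 d
Total t = Σ t_i = 193.2 days.

193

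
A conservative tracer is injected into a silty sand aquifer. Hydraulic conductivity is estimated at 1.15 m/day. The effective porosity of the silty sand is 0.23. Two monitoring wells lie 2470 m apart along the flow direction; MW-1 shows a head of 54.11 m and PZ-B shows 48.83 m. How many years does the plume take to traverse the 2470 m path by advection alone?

Hydraulic gradient i = (54.11 − 48.83) / 2470 = 5.28 / 2470 = 0.002138.
Darcy flux q = K · i = 1.150 × 0.002138 = 0.002458 m/day.
Seepage velocity v = q / n_e = 0.002458 / 0.23 = 0.01069 m/day.
Travel time t = L / v = 2470 / 0.01069 = 2.311e+05 days = 632.7 years.

633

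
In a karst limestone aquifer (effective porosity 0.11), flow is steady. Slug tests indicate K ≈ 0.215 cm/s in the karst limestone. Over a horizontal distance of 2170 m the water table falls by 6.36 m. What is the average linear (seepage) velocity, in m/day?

Convert K: 0.215 cm/s × 864 = 185.8 m/day.
Hydraulic gradient i = Δh / L = 6.36 / 2170 = 0.002931.
Darcy flux q = K · i = 185.8 × 0.002931 = 0.5444 m/day.
Seepage velocity v = q / n_e = 0.5444 / 0.11 = 4.949 m/day.

4.95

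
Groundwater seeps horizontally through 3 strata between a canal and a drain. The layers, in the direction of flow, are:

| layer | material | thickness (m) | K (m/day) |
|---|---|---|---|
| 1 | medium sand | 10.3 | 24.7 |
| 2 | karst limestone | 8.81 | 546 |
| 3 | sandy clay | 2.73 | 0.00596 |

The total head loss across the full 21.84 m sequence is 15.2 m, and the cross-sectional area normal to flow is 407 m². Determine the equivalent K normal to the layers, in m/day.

0.0476

Flow is perpendicular to layering, so the layers act in series and the equivalent K is the thickness-weighted harmonic mean.
Total thickness L = 10.3 + 8.81 + 2.73 = 21.84 m.
Σ(b_i/K_i) = 10.3/24.7 + 8.81/546 + 2.73/0.00596 = 458.5 d.
K_eq = L / Σ(b_i/K_i) = 21.84 / 458.5 = 0.04763 m/day.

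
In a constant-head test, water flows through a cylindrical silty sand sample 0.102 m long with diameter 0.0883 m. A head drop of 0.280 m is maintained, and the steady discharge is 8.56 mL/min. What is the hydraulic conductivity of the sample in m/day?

Cross-sectional area A = π·(d/2)² = π × (0.0883/2)² = 0.006124 m².
Convert discharge: 8.56 mL/min = 1.427e-07 m³/s.
Darcy's law rearranged: K = Q·L / (A·Δh) = 1.427e-07 × 0.102 / (0.006124 × 0.280) = 8.487e-06 m/s = 0.7333 m/day.

0.733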